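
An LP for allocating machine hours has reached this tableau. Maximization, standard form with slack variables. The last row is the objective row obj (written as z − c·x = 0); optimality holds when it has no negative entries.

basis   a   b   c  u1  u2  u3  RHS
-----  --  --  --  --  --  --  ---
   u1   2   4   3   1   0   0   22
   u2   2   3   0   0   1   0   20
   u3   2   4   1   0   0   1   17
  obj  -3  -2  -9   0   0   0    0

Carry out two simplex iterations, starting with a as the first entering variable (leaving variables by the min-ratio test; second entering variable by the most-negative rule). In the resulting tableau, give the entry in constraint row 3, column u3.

3/4

Ratio test on column a — row 1: 22/2 = 11; row 2: 20/2 = 10; row 3: 17/2 = 17/2. Minimum is 17/2 at row 3 (u3 leaves); pivot element 2.
Divide row 3 by 2; eliminate column a from the other rows.
Second iteration: most negative obj-row entry is -15/2 in column c, so c enters.
Ratio test on column c — row 1: 5/2 = 5/2; row 2: entry -1 ≤ 0; row 3: (17/2)/(1/2) = 17. Minimum is 5/2 at row 1 (u1 leaves); pivot element 2.
Divide row 1 by 2; eliminate column c from the other rows.
After both pivots, the entry at constraint row 3, column u3 is 3/4.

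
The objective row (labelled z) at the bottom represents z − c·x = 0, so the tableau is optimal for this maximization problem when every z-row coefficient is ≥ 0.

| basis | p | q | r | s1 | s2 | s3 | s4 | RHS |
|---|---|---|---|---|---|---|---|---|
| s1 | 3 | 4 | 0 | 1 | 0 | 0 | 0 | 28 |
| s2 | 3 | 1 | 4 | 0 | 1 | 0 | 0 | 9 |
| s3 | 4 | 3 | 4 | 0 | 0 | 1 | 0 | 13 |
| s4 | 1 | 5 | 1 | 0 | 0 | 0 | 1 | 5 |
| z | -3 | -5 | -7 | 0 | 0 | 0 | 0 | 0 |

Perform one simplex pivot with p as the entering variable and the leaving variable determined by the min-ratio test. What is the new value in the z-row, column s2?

Ratio test on column p — row 1: 28/3 = 28/3; row 2: 9/3 = 3; row 3: 13/4 = 13/4; row 4: 5/1 = 5. Minimum is 3 at row 2 (s2 leaves); pivot element 3.
Divide row 2 by 3; eliminate column p from the other rows.
z-row update in column s2: 0 − (-3)·(1/3) = 1.

1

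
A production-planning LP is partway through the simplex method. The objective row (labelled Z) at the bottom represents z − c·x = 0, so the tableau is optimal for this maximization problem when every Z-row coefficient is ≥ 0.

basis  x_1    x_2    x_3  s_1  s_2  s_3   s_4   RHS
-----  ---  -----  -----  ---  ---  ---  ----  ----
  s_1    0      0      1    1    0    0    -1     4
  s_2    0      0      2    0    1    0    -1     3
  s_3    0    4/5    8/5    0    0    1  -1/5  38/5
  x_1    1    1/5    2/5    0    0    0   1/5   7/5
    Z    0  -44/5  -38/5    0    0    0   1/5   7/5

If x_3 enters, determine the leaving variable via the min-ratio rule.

s_2

Column x_3 entries and ratios — s_1: 4/1 = 4; s_2: 3/2 = 3/2; s_3: (38/5)/(8/5) = 19/4; x_1: (7/5)/(2/5) = 7/2.
Smallest ratio is 3/2 in the row of s_2, so s_2 leaves.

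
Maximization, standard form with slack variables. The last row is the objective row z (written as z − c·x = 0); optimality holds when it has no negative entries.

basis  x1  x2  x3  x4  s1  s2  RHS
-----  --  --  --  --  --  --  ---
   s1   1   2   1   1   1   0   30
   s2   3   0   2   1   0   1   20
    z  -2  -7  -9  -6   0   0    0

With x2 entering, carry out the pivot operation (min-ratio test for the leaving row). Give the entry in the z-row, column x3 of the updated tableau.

-11/2

Ratio test on column x2 — row 1: 30/2 = 15; row 2: entry 0 ≤ 0. Minimum is 15 at row 1 (s1 leaves); pivot element 2.
Divide row 1 by 2; eliminate column x2 from the other rows.
z-row update in column x3: -9 − (-7)·(1/2) = -11/2.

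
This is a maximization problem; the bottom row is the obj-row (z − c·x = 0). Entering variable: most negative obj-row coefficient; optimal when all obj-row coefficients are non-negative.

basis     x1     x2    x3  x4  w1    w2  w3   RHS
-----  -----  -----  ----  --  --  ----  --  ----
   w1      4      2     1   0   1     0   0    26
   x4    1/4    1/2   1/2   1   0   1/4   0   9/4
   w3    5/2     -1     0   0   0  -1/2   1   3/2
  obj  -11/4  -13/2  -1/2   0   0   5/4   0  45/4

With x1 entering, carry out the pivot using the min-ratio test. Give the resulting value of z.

129/10

Ratio test on column x1 — row 1: 26/4 = 13/2; row 2: (9/4)/(1/4) = 9; row 3: (3/2)/(5/2) = 3/5. Minimum is 3/5 at row 3 (w3 leaves); pivot element 5/2.
Pivot on row 3; the obj-row RHS becomes 45/4 − (-11/4)·(3/5) = 129/10.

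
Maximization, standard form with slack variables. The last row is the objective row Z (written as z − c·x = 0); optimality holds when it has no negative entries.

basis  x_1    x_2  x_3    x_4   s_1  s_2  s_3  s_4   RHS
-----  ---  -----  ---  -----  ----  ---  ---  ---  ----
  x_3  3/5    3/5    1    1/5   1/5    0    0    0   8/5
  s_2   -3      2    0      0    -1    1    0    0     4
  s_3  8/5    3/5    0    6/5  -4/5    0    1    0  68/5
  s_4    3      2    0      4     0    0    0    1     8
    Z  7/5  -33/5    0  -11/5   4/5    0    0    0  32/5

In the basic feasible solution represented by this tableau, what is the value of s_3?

68/5

s_3 is basic (row 3); its value is the RHS of that row, 68/5.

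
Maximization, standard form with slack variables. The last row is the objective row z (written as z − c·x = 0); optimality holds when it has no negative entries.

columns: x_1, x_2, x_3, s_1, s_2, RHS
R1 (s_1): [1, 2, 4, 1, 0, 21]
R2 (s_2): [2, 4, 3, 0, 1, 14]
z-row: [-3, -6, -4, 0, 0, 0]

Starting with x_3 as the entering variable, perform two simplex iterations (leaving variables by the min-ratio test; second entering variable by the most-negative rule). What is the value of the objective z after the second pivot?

Ratio test on column x_3 — row 1: 21/4 = 21/4; row 2: 14/3 = 14/3. Minimum is 14/3 at row 2 (s_2 leaves); pivot element 3.
Pivot on row 2; the z-row RHS becomes 0 − (-4)·(14/3) = 56/3.
Next entering variable (most negative z-row entry -2/3): x_2.
Ratio test on column x_2 — row 1: entry -10/3 ≤ 0; row 2: (14/3)/(4/3) = 7/2. Minimum is 7/2 at row 2 (x_3 leaves); pivot element 4/3.
After the second pivot the z-row RHS is 56/3 − (-2/3)·(7/2) = 21.

21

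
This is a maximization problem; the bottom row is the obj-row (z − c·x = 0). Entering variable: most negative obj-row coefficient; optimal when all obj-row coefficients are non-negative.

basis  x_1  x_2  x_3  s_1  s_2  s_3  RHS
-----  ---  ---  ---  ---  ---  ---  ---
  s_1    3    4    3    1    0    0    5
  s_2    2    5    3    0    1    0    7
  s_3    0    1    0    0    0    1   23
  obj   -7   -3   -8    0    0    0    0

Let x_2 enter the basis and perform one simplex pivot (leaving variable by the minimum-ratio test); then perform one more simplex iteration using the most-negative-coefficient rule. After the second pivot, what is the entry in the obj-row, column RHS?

40/3

Ratio test on column x_2 — row 1: 5/4 = 5/4; row 2: 7/5 = 7/5; row 3: 23/1 = 23. Minimum is 5/4 at row 1 (s_1 leaves); pivot element 4.
Divide row 1 by 4; eliminate column x_2 from the other rows.
Second iteration: most negative obj-row entry is -23/4 in column x_3, so x_3 enters.
Ratio test on column x_3 — row 1: (5/4)/(3/4) = 5/3; row 2: entry -3/4 ≤ 0; row 3: entry -3/4 ≤ 0. Minimum is 5/3 at row 1 (x_2 leaves); pivot element 3/4.
Divide row 1 by 3/4; eliminate column x_3 from the other rows.
After both pivots, the entry at the obj-row, column RHS is 40/3.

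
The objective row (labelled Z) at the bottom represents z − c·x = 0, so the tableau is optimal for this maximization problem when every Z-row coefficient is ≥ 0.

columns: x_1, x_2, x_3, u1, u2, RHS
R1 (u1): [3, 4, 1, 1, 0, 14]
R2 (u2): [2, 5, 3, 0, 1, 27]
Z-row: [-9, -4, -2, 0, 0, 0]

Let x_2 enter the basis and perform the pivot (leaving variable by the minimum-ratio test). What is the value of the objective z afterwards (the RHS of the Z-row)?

Ratio test on column x_2 — row 1: 14/4 = 7/2; row 2: 27/5 = 27/5. Minimum is 7/2 at row 1 (u1 leaves); pivot element 4.
Pivot on row 1; the Z-row RHS becomes 0 − (-4)·(7/2) = 14.

14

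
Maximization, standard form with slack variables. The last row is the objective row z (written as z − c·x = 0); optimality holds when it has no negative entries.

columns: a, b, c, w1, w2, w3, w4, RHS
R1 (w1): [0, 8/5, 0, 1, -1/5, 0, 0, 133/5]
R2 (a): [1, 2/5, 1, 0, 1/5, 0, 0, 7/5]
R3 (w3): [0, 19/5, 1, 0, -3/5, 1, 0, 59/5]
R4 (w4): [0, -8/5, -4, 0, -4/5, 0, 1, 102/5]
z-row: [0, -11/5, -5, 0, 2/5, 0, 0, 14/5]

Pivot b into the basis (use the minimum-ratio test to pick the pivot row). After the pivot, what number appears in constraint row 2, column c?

Ratio test on column b — row 1: (133/5)/(8/5) = 133/8; row 2: (7/5)/(2/5) = 7/2; row 3: (59/5)/(19/5) = 59/19; row 4: entry -8/5 ≤ 0. Minimum is 59/19 at row 3 (w3 leaves); pivot element 19/5.
Divide row 3 by 19/5; eliminate column b from the other rows.
Row 2 update in column c: 1 − (2/5)·(5/19) = 17/19.

17/19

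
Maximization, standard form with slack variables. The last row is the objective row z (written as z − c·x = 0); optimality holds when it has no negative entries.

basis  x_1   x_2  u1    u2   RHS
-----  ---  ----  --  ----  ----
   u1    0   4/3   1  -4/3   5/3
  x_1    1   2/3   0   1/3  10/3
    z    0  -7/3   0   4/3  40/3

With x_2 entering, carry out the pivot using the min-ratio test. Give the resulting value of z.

65/4

Ratio test on column x_2 — row 1: (5/3)/(4/3) = 5/4; row 2: (10/3)/(2/3) = 5. Minimum is 5/4 at row 1 (u1 leaves); pivot element 4/3.
Pivot on row 1; the z-row RHS becomes 40/3 − (-7/3)·(5/4) = 65/4.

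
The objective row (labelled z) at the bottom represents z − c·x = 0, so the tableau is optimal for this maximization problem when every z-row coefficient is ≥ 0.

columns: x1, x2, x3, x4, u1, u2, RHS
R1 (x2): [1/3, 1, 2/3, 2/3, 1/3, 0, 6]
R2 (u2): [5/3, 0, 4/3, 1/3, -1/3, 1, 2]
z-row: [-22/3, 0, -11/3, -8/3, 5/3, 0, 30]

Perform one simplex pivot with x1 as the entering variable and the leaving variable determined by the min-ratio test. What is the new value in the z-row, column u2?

Ratio test on column x1 — row 1: 6/(1/3) = 18; row 2: 2/(5/3) = 6/5. Minimum is 6/5 at row 2 (u2 leaves); pivot element 5/3.
Divide row 2 by 5/3; eliminate column x1 from the other rows.
z-row update in column u2: 0 − (-22/3)·(3/5) = 22/5.

22/5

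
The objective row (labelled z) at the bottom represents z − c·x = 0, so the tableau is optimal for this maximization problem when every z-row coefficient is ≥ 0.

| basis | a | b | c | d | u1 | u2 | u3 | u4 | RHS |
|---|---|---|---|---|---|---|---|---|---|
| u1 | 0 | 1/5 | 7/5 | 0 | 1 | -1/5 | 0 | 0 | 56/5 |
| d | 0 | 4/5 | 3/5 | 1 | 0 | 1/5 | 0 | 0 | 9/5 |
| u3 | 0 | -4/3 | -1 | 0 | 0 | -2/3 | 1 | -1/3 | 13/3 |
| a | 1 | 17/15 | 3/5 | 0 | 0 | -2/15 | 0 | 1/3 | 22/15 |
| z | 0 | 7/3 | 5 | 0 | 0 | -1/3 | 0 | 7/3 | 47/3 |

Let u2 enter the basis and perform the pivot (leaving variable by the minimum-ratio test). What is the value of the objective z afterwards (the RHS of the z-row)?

Ratio test on column u2 — row 1: entry -1/5 ≤ 0; row 2: (9/5)/(1/5) = 9; row 3: entry -2/3 ≤ 0; row 4: entry -2/15 ≤ 0. Minimum is 9 at row 2 (d leaves); pivot element 1/5.
Pivot on row 2; the z-row RHS becomes 47/3 − (-1/3)·9 = 56/3.

56/3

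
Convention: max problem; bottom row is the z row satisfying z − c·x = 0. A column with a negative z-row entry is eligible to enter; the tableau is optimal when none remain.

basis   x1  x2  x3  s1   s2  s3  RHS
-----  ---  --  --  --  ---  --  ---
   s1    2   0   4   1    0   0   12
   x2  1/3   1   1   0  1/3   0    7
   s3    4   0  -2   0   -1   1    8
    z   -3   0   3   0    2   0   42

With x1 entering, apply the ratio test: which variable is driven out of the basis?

Column x1 entries and ratios — s1: 12/2 = 6; x2: 7/(1/3) = 21; s3: 8/4 = 2.
Smallest ratio is 2 in the row of s3, so s3 leaves.

s3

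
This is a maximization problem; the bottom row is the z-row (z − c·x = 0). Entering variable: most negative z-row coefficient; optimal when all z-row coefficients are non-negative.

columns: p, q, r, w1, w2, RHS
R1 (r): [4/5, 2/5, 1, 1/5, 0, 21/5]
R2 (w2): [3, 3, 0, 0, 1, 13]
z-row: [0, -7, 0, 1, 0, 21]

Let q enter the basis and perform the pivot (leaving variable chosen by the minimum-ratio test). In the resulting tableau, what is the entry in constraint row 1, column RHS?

37/15

Ratio test on column q — row 1: (21/5)/(2/5) = 21/2; row 2: 13/3 = 13/3. Minimum is 13/3 at row 2 (w2 leaves); pivot element 3.
Divide row 2 by 3; eliminate column q from the other rows.
Row 1 update in column RHS: 21/5 − (2/5)·(13/3) = 37/15.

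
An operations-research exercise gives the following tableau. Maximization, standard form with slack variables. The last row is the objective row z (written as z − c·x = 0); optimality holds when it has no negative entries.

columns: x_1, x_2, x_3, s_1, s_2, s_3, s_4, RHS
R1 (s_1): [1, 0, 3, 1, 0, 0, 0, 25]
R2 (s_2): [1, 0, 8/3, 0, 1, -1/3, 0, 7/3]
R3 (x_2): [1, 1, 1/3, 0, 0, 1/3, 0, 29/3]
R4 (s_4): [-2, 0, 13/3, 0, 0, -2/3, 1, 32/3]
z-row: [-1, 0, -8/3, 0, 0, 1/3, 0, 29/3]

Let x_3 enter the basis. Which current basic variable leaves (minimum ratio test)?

s_2

Column x_3 entries and ratios — s_1: 25/3 = 25/3; s_2: (7/3)/(8/3) = 7/8; x_2: (29/3)/(1/3) = 29; s_4: (32/3)/(13/3) = 32/13.
Smallest ratio is 7/8 in the row of s_2, so s_2 leaves.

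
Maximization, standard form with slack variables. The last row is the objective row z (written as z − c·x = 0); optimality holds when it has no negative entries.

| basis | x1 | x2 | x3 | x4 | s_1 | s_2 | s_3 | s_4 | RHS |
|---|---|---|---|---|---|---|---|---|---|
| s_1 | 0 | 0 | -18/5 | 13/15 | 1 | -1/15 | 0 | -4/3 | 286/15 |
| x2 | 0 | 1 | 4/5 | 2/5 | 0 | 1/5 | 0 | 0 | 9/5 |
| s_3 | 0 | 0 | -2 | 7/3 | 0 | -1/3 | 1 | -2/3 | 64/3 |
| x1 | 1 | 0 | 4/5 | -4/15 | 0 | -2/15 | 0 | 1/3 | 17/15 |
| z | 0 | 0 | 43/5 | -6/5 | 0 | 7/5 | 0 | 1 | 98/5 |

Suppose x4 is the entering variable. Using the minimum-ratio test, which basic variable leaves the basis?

Column x4 entries and ratios — s_1: (286/15)/(13/15) = 22; x2: (9/5)/(2/5) = 9/2; s_3: (64/3)/(7/3) = 64/7; x1: -4/15 ≤ 0, skip.
Smallest ratio is 9/2 in the row of x2, so x2 leaves.

x2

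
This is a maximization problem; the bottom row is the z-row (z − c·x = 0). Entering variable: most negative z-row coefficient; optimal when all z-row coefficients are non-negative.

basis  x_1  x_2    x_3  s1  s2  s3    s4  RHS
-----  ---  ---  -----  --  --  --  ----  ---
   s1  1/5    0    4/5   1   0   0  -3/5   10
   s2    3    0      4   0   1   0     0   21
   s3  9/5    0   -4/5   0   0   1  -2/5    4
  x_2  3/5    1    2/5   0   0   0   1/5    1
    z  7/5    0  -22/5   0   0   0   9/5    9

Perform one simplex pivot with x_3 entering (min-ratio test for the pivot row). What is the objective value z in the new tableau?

20

Ratio test on column x_3 — row 1: 10/(4/5) = 25/2; row 2: 21/4 = 21/4; row 3: entry -4/5 ≤ 0; row 4: 1/(2/5) = 5/2. Minimum is 5/2 at row 4 (x_2 leaves); pivot element 2/5.
Pivot on row 4; the z-row RHS becomes 9 − (-22/5)·(5/2) = 20.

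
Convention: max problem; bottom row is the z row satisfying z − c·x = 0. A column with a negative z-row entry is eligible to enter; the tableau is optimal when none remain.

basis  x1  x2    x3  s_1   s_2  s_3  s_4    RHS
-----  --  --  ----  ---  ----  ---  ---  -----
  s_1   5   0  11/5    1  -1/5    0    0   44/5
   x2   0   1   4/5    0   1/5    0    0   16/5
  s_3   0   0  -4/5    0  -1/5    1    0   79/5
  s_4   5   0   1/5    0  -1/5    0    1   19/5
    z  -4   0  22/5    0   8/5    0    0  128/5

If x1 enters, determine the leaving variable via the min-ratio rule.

Column x1 entries and ratios — s_1: (44/5)/5 = 44/25; x2: 0 ≤ 0, skip; s_3: 0 ≤ 0, skip; s_4: (19/5)/5 = 19/25.
Smallest ratio is 19/25 in the row of s_4, so s_4 leaves.

s_4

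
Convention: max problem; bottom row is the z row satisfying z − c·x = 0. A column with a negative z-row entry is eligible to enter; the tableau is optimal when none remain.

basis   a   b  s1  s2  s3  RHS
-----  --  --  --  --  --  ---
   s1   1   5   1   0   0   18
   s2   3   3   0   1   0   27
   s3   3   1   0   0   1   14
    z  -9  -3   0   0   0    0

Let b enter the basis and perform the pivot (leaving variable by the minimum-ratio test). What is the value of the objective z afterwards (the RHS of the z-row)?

Ratio test on column b — row 1: 18/5 = 18/5; row 2: 27/3 = 9; row 3: 14/1 = 14. Minimum is 18/5 at row 1 (s1 leaves); pivot element 5.
Pivot on row 1; the z-row RHS becomes 0 − (-3)·(18/5) = 54/5.

54/5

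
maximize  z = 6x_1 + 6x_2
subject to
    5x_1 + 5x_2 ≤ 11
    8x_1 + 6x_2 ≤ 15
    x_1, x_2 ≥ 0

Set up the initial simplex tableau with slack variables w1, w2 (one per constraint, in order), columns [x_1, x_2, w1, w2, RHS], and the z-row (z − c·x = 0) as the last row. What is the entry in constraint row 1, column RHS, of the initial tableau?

The RHS of constraint 1 is b_1 = 11.

11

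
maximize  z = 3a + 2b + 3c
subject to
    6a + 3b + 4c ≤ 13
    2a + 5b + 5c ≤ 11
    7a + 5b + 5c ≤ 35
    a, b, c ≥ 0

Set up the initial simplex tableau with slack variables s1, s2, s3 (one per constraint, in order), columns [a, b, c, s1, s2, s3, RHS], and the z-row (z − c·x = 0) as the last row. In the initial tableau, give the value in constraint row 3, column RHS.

35

The RHS of constraint 3 is b_3 = 35.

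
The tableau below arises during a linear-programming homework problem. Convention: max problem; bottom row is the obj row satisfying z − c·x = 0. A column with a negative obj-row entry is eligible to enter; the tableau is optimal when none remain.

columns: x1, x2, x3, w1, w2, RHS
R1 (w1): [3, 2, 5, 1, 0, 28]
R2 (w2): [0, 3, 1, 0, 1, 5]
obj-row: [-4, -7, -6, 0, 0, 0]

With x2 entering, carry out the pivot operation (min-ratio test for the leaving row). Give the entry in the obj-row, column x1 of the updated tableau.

-4

Ratio test on column x2 — row 1: 28/2 = 14; row 2: 5/3 = 5/3. Minimum is 5/3 at row 2 (w2 leaves); pivot element 3.
Divide row 2 by 3; eliminate column x2 from the other rows.
obj-row update in column x1: -4 − (-7)·0 = -4.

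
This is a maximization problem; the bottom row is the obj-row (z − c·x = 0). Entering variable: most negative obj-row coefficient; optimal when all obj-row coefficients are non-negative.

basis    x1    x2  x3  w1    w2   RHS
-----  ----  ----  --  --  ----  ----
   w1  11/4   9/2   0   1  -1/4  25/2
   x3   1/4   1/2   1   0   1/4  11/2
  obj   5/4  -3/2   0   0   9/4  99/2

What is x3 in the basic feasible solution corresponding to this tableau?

x3 is basic (row 2); its value is the RHS of that row, 11/2.

11/2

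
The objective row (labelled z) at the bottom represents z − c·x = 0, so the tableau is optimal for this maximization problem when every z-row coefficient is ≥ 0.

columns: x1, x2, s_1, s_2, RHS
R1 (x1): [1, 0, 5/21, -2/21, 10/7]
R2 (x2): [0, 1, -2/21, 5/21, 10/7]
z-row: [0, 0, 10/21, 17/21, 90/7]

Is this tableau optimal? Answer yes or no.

Every z-row coefficient is ≥ 0, so the tableau is optimal.

yes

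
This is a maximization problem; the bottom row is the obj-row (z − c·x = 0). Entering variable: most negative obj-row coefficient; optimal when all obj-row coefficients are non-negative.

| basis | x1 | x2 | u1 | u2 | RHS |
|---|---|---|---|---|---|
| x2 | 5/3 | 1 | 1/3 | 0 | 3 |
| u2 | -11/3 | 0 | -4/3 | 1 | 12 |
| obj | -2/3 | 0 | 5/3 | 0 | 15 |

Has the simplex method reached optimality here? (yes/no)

The obj-row has a negative entry -2/3 in column x1, so it is not optimal.

no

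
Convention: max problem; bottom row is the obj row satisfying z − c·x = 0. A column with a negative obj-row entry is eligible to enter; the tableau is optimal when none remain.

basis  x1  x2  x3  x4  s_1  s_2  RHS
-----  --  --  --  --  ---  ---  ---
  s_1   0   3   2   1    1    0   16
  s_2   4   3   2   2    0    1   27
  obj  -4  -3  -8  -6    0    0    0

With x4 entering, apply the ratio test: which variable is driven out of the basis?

Column x4 entries and ratios — s_1: 16/1 = 16; s_2: 27/2 = 27/2.
Smallest ratio is 27/2 in the row of s_2, so s_2 leaves.

s_2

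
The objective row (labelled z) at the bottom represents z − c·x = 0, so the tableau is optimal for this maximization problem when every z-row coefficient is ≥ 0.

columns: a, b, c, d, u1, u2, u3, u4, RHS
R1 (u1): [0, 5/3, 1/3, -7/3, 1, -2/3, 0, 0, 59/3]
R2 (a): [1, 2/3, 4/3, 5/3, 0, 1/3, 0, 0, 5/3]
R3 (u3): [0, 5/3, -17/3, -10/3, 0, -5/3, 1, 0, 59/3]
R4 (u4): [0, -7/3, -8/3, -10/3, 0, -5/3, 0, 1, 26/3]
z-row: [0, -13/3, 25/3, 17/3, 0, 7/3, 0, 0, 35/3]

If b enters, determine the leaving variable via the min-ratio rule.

a

Column b entries and ratios — u1: (59/3)/(5/3) = 59/5; a: (5/3)/(2/3) = 5/2; u3: (59/3)/(5/3) = 59/5; u4: -7/3 ≤ 0, skip.
Smallest ratio is 5/2 in the row of a, so a leaves.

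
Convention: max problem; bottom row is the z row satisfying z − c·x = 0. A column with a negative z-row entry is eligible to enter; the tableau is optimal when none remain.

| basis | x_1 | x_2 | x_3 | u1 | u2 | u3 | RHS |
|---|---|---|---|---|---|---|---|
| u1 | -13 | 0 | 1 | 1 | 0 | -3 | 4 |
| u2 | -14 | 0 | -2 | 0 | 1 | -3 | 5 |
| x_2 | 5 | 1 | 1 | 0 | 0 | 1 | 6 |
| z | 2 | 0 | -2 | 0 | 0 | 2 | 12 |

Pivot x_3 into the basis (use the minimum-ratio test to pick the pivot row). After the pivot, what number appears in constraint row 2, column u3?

-9

Ratio test on column x_3 — row 1: 4/1 = 4; row 2: entry -2 ≤ 0; row 3: 6/1 = 6. Minimum is 4 at row 1 (u1 leaves); pivot element 1.
Divide row 1 by 1; eliminate column x_3 from the other rows.
Row 2 update in column u3: -3 − (-2)·(-3) = -9.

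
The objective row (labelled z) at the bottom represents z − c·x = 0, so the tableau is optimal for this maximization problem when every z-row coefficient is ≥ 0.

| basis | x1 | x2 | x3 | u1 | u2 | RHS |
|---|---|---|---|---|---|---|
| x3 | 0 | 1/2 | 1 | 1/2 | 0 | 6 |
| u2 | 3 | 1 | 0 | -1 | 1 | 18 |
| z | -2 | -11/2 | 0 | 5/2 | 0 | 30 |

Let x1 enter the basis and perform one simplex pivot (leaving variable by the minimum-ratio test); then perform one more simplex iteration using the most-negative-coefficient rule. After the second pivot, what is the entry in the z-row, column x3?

29/3

Ratio test on column x1 — row 1: entry 0 ≤ 0; row 2: 18/3 = 6. Minimum is 6 at row 2 (u2 leaves); pivot element 3.
Divide row 2 by 3; eliminate column x1 from the other rows.
Second iteration: most negative z-row entry is -29/6 in column x2, so x2 enters.
Ratio test on column x2 — row 1: 6/(1/2) = 12; row 2: 6/(1/3) = 18. Minimum is 12 at row 1 (x3 leaves); pivot element 1/2.
Divide row 1 by 1/2; eliminate column x2 from the other rows.
After both pivots, the entry at the z-row, column x3 is 29/3.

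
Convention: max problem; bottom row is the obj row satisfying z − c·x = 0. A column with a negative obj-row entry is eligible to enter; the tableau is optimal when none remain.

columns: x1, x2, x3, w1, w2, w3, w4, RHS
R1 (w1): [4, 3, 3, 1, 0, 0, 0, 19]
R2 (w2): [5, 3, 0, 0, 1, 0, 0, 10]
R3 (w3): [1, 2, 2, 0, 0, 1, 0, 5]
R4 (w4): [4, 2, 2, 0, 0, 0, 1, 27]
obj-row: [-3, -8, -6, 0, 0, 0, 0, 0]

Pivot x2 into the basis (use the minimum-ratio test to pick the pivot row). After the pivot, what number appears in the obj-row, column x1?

1

Ratio test on column x2 — row 1: 19/3 = 19/3; row 2: 10/3 = 10/3; row 3: 5/2 = 5/2; row 4: 27/2 = 27/2. Minimum is 5/2 at row 3 (w3 leaves); pivot element 2.
Divide row 3 by 2; eliminate column x2 from the other rows.
obj-row update in column x1: -3 − (-8)·(1/2) = 1.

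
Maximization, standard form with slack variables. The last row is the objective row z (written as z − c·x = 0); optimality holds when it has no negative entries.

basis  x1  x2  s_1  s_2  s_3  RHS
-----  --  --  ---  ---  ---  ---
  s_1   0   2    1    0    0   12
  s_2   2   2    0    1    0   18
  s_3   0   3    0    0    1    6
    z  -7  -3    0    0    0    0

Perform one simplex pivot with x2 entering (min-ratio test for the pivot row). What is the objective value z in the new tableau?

6

Ratio test on column x2 — row 1: 12/2 = 6; row 2: 18/2 = 9; row 3: 6/3 = 2. Minimum is 2 at row 3 (s_3 leaves); pivot element 3.
Pivot on row 3; the z-row RHS becomes 0 − (-3)·2 = 6.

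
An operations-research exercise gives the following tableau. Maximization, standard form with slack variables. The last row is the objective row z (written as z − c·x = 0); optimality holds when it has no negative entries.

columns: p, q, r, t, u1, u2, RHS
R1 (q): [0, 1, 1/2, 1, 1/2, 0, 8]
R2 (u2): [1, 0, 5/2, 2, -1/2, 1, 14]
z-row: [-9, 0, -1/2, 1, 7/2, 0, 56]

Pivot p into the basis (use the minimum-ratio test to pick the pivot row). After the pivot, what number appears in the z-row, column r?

Ratio test on column p — row 1: entry 0 ≤ 0; row 2: 14/1 = 14. Minimum is 14 at row 2 (u2 leaves); pivot element 1.
Divide row 2 by 1; eliminate column p from the other rows.
z-row update in column r: -1/2 − (-9)·(5/2) = 22.

22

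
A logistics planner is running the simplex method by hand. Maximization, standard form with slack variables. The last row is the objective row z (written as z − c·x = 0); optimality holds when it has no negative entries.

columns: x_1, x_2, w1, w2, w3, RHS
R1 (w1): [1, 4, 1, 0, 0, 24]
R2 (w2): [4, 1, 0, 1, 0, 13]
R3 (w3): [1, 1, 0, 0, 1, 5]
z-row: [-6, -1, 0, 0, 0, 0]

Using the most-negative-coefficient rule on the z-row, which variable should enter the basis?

x_1

Negative z-row entries: x_1: -6, x_2: -1.
The most negative is -6 in column x_1, so x_1 enters.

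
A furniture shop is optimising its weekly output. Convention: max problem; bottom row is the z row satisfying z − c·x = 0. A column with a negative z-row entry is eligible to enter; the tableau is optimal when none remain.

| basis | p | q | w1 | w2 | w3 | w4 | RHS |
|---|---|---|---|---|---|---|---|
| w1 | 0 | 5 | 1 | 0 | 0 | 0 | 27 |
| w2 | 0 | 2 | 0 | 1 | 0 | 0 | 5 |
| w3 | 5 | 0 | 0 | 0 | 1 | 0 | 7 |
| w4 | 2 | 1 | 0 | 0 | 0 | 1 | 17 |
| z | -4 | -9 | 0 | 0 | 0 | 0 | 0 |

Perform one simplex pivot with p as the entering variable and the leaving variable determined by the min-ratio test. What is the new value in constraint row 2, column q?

2

Ratio test on column p — row 1: entry 0 ≤ 0; row 2: entry 0 ≤ 0; row 3: 7/5 = 7/5; row 4: 17/2 = 17/2. Minimum is 7/5 at row 3 (w3 leaves); pivot element 5.
Divide row 3 by 5; eliminate column p from the other rows.
Row 2 update in column q: 2 − 0·0 = 2.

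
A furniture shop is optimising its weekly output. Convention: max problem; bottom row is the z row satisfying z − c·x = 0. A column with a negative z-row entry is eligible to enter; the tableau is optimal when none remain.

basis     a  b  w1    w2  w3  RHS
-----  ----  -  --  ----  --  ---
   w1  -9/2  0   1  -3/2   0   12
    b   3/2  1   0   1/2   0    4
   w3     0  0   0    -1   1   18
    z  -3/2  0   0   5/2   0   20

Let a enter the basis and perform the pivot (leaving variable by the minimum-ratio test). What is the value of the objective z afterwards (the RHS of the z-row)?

24

Ratio test on column a — row 1: entry -9/2 ≤ 0; row 2: 4/(3/2) = 8/3; row 3: entry 0 ≤ 0. Minimum is 8/3 at row 2 (b leaves); pivot element 3/2.
Pivot on row 2; the z-row RHS becomes 20 − (-3/2)·(8/3) = 24.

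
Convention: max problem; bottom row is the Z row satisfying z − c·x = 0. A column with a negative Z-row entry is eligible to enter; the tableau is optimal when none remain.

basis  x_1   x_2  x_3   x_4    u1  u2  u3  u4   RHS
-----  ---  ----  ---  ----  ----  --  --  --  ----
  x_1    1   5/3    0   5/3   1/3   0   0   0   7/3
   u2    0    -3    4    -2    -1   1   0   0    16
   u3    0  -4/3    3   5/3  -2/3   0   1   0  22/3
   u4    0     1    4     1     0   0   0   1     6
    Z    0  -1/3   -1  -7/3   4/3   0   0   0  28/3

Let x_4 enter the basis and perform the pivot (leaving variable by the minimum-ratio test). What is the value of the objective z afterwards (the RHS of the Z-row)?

63/5

Ratio test on column x_4 — row 1: (7/3)/(5/3) = 7/5; row 2: entry -2 ≤ 0; row 3: (22/3)/(5/3) = 22/5; row 4: 6/1 = 6. Minimum is 7/5 at row 1 (x_1 leaves); pivot element 5/3.
Pivot on row 1; the Z-row RHS becomes 28/3 − (-7/3)·(7/5) = 63/5.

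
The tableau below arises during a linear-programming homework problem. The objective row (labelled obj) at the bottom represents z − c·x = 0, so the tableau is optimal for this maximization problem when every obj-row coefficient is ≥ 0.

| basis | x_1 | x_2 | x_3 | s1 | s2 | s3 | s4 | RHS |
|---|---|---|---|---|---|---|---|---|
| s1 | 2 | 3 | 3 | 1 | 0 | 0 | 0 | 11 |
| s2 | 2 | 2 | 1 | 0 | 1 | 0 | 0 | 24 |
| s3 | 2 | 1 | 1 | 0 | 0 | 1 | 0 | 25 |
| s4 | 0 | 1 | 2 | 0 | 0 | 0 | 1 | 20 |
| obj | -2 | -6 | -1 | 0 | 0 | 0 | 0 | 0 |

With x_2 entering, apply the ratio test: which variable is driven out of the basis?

Column x_2 entries and ratios — s1: 11/3 = 11/3; s2: 24/2 = 12; s3: 25/1 = 25; s4: 20/1 = 20.
Smallest ratio is 11/3 in the row of s1, so s1 leaves.

s1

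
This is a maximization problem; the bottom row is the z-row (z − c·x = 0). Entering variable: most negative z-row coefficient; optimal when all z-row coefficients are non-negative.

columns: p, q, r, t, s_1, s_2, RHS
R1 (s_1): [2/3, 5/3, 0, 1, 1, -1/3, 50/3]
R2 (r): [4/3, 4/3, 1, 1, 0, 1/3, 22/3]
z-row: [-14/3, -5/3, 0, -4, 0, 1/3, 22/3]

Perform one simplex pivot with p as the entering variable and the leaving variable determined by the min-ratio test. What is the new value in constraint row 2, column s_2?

1/4

Ratio test on column p — row 1: (50/3)/(2/3) = 25; row 2: (22/3)/(4/3) = 11/2. Minimum is 11/2 at row 2 (r leaves); pivot element 4/3.
Divide row 2 by 4/3; eliminate column p from the other rows.
In the new row 2, the s_2 entry is the old entry divided by the pivot: (1/3)/(4/3) = 1/4.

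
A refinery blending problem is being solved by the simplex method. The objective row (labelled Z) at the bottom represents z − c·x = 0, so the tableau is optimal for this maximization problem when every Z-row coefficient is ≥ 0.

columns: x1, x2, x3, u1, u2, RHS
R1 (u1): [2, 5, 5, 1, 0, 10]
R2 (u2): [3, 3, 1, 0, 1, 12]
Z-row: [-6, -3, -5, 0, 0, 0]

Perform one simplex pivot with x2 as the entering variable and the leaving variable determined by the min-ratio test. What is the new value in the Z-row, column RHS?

Ratio test on column x2 — row 1: 10/5 = 2; row 2: 12/3 = 4. Minimum is 2 at row 1 (u1 leaves); pivot element 5.
Divide row 1 by 5; eliminate column x2 from the other rows.
Z-row update in column RHS: 0 − (-3)·2 = 6.

6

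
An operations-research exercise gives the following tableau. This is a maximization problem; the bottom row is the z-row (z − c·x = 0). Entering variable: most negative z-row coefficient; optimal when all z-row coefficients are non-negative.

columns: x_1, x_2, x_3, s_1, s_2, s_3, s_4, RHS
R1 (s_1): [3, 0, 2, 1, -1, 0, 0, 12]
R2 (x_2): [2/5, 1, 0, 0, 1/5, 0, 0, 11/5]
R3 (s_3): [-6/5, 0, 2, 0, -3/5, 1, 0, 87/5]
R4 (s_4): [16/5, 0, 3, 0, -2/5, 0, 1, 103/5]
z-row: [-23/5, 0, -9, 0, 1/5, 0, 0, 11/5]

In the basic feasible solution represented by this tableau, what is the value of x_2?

x_2 is basic (row 2); its value is the RHS of that row, 11/5.

11/5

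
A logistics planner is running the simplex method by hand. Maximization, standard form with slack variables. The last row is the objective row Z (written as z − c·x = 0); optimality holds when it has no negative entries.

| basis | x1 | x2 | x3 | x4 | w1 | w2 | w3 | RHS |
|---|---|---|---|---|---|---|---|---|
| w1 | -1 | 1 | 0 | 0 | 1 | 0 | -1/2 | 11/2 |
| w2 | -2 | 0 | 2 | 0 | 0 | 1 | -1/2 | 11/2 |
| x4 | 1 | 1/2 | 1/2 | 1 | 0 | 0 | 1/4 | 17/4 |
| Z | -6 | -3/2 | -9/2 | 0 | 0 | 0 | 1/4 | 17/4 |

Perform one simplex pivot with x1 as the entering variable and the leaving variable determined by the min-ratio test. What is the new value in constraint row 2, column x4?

Ratio test on column x1 — row 1: entry -1 ≤ 0; row 2: entry -2 ≤ 0; row 3: (17/4)/1 = 17/4. Minimum is 17/4 at row 3 (x4 leaves); pivot element 1.
Divide row 3 by 1; eliminate column x1 from the other rows.
Row 2 update in column x4: 0 − (-2)·1 = 2.

2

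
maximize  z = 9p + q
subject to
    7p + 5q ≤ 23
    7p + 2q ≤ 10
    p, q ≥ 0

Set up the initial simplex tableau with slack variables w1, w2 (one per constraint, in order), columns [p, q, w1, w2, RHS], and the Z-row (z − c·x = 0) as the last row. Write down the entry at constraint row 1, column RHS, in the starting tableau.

The RHS of constraint 1 is b_1 = 23.

23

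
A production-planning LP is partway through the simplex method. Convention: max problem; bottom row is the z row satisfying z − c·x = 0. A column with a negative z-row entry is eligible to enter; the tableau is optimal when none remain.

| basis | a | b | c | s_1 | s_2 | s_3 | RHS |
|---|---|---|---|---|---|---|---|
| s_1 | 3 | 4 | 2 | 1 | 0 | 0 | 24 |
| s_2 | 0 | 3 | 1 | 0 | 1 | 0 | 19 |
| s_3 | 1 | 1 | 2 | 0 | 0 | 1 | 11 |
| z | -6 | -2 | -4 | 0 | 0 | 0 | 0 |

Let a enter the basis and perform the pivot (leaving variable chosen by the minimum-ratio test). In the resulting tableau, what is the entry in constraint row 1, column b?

4/3

Ratio test on column a — row 1: 24/3 = 8; row 2: entry 0 ≤ 0; row 3: 11/1 = 11. Minimum is 8 at row 1 (s_1 leaves); pivot element 3.
Divide row 1 by 3; eliminate column a from the other rows.
In the new row 1, the b entry is the old entry divided by the pivot: 4/3 = 4/3.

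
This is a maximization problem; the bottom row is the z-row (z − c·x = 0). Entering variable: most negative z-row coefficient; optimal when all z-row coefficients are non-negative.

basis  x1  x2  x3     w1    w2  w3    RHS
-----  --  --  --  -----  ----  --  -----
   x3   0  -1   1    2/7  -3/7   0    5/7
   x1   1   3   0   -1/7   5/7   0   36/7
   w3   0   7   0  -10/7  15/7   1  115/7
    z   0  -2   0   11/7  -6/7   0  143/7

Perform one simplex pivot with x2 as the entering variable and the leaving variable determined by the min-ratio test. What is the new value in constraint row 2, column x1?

1/3

Ratio test on column x2 — row 1: entry -1 ≤ 0; row 2: (36/7)/3 = 12/7; row 3: (115/7)/7 = 115/49. Minimum is 12/7 at row 2 (x1 leaves); pivot element 3.
Divide row 2 by 3; eliminate column x2 from the other rows.
In the new row 2, the x1 entry is the old entry divided by the pivot: 1/3 = 1/3.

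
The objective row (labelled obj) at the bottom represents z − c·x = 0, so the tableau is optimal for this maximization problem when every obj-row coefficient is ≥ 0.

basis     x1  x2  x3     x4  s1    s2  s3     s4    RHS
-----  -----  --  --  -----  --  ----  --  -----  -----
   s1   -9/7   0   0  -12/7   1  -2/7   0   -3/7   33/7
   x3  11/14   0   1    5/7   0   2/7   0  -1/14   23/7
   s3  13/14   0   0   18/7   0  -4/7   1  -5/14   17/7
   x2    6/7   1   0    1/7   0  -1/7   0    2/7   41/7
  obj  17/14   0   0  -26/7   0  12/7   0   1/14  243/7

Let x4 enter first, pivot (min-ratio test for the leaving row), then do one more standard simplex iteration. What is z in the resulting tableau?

Ratio test on column x4 — row 1: entry -12/7 ≤ 0; row 2: (23/7)/(5/7) = 23/5; row 3: (17/7)/(18/7) = 17/18; row 4: (41/7)/(1/7) = 41. Minimum is 17/18 at row 3 (s3 leaves); pivot element 18/7.
Pivot on row 3; the obj-row RHS becomes 243/7 − (-26/7)·(17/18) = 344/9.
Next entering variable (most negative obj-row entry -4/9): s4.
Ratio test on column s4 — row 1: entry -2/3 ≤ 0; row 2: (47/18)/(1/36) = 94; row 3: entry -5/36 ≤ 0; row 4: (103/18)/(11/36) = 206/11. Minimum is 206/11 at row 4 (x2 leaves); pivot element 11/36.
After the second pivot the obj-row RHS is 344/9 − (-4/9)·(206/11) = 512/11.

512/11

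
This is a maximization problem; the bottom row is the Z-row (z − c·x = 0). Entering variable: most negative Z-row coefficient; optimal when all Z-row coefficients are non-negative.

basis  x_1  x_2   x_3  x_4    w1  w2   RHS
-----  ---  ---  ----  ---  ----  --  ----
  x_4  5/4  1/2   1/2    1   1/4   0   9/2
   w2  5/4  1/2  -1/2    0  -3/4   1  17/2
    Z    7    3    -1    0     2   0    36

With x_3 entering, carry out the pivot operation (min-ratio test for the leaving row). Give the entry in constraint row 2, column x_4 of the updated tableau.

1

Ratio test on column x_3 — row 1: (9/2)/(1/2) = 9; row 2: entry -1/2 ≤ 0. Minimum is 9 at row 1 (x_4 leaves); pivot element 1/2.
Divide row 1 by 1/2; eliminate column x_3 from the other rows.
Row 2 update in column x_4: 0 − (-1/2)·2 = 1.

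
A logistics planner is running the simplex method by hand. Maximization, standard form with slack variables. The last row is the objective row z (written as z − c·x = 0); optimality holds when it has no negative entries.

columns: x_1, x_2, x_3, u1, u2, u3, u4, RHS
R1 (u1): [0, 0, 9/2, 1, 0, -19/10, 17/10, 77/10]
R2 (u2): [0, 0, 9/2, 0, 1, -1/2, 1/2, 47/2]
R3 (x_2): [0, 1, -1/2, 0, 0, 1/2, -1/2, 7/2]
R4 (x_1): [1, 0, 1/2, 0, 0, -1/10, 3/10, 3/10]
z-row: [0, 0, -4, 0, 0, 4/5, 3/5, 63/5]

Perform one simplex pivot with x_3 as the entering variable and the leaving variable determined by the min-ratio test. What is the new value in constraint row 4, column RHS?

3/5

Ratio test on column x_3 — row 1: (77/10)/(9/2) = 77/45; row 2: (47/2)/(9/2) = 47/9; row 3: entry -1/2 ≤ 0; row 4: (3/10)/(1/2) = 3/5. Minimum is 3/5 at row 4 (x_1 leaves); pivot element 1/2.
Divide row 4 by 1/2; eliminate column x_3 from the other rows.
In the new row 4, the RHS entry is the old entry divided by the pivot: (3/10)/(1/2) = 3/5.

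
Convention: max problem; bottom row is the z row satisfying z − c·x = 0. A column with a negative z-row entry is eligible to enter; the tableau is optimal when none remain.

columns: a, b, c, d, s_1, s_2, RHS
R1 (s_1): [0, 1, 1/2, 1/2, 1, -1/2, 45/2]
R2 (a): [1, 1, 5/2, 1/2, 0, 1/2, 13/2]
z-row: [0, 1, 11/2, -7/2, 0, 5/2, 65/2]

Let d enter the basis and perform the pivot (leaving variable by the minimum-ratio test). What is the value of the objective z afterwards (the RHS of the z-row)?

78

Ratio test on column d — row 1: (45/2)/(1/2) = 45; row 2: (13/2)/(1/2) = 13. Minimum is 13 at row 2 (a leaves); pivot element 1/2.
Pivot on row 2; the z-row RHS becomes 65/2 − (-7/2)·13 = 78.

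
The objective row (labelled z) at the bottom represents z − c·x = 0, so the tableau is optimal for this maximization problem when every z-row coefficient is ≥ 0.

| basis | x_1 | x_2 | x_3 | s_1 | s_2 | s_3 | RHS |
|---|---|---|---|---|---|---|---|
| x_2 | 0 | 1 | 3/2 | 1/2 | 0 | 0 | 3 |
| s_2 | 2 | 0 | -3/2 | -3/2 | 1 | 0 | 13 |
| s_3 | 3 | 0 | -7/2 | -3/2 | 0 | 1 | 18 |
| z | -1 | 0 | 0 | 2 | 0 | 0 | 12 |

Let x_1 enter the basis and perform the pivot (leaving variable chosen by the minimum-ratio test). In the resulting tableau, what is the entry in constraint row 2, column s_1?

Ratio test on column x_1 — row 1: entry 0 ≤ 0; row 2: 13/2 = 13/2; row 3: 18/3 = 6. Minimum is 6 at row 3 (s_3 leaves); pivot element 3.
Divide row 3 by 3; eliminate column x_1 from the other rows.
Row 2 update in column s_1: -3/2 − 2·(-1/2) = -1/2.

-1/2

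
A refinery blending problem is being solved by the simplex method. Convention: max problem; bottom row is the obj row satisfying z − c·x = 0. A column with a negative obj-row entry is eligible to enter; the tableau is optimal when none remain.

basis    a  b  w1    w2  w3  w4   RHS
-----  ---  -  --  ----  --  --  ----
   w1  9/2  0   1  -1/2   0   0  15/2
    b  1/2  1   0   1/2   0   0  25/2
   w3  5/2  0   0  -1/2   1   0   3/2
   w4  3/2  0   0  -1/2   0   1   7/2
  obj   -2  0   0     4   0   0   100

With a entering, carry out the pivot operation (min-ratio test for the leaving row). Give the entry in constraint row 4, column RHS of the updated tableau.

Ratio test on column a — row 1: (15/2)/(9/2) = 5/3; row 2: (25/2)/(1/2) = 25; row 3: (3/2)/(5/2) = 3/5; row 4: (7/2)/(3/2) = 7/3. Minimum is 3/5 at row 3 (w3 leaves); pivot element 5/2.
Divide row 3 by 5/2; eliminate column a from the other rows.
Row 4 update in column RHS: 7/2 − (3/2)·(3/5) = 13/5.

13/5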